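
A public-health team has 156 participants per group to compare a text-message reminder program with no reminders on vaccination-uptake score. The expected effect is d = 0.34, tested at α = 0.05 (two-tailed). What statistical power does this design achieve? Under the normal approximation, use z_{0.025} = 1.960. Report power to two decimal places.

power ≈ 0.85

For two equal groups, power = Φ(d·√(n/2) − z_{α/2}).
d·√(n/2) = 0.34 × √(156/2) = 0.34 × 8.832 = 3.003.
z_β = 3.003 − 1.960 = 1.043.
Power = Φ(1.043) = 0.851.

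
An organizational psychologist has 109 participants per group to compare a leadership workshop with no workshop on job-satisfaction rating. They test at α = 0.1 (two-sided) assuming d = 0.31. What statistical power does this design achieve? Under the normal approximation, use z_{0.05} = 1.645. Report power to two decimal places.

For two equal groups, power = Φ(d·√(n/2) − z_{α/2}).
d·√(n/2) = 0.31 × √(109/2) = 0.31 × 7.382 = 2.289.
z_β = 2.289 − 1.645 = 0.644.
Power = Φ(0.644) = 0.740.

power ≈ 0.74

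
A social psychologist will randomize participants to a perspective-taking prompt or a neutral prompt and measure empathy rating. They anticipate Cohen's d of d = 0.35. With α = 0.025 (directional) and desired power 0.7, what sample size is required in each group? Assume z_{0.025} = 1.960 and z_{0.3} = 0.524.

For two independent groups with equal n: n = 2·((z_{α} + z_β) / d)².
z_{α} + z_β = 1.960 + 0.524 = 2.484.
n = 2 × (2.484 / 0.35)² = 2 × 7.097² = 2 × 50.37 = 100.7.
Round up to the next whole participant.

n = 101 per group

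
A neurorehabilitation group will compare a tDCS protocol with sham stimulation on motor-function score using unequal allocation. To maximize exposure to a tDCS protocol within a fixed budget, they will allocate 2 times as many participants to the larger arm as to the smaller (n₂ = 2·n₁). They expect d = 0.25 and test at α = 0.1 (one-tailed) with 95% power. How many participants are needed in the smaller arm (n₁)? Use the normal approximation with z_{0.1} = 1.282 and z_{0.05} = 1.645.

n₁ = 206

With allocation ratio k = n₂/n₁ = 2, Var(x̄₁−x̄₂) = σ²(1/n₁ + 1/(k·n₁)) = σ²·(k+1)/(k·n₁).
So n₁ = (1 + 1/k)·((z_{α} + z_β)/d)² = 1.500 × (2.927/0.25)².
n₁ = 1.500 × 137.08 = 205.6.
Round up: n₁ = 206, giving n₂ = 2 × 206 = 412.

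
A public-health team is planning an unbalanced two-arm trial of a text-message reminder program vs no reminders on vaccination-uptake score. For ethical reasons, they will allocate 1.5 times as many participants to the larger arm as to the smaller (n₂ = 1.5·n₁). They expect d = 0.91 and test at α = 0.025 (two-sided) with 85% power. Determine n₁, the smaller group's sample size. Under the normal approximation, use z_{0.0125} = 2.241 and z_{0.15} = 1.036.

n₁ = 22

With allocation ratio k = n₂/n₁ = 1.5, Var(x̄₁−x̄₂) = σ²(1/n₁ + 1/(k·n₁)) = σ²·(k+1)/(k·n₁).
So n₁ = (1 + 1/k)·((z_{α/2} + z_β)/d)² = 1.667 × (3.277/0.91)².
n₁ = 1.667 × 12.97 = 21.6.
Round up: n₁ = 22, giving n₂ = 1.5 × 22 = 33.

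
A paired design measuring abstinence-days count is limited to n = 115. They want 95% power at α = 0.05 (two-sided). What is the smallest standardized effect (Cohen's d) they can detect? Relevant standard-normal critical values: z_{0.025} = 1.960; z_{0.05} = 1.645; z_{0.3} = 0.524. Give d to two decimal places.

d_min ≈ 0.34

For a single sample (or paired design) of n = 115: d_min = (z_{α/2} + z_β)/√n.
z-sum = 1.960 + 1.645 = 3.605.
d_min = 3.605 / √115 = 3.605 / 10.724 = 0.336.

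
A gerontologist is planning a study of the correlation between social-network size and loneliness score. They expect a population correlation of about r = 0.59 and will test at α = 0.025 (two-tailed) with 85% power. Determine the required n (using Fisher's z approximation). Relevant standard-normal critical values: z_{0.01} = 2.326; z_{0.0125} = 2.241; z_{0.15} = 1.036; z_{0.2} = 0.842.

n = 27

Fisher's z: C = ½·ln((1+r)/(1−r)) = ½·ln(3.8780) = 0.6777.
n = ((z_{α/2} + z_β)/C)² + 3.
(2.241 + 1.036) / 0.6777 = 3.277 / 0.6777 = 4.835.
n = 4.835² + 3 = 23.38 + 3 = 26.4.
Round up.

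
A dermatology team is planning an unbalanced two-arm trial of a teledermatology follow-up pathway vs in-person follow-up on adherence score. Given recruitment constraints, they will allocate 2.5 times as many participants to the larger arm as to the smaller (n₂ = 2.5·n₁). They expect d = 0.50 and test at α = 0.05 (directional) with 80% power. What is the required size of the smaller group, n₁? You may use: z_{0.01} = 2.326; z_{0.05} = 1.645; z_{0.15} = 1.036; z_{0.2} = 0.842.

With allocation ratio k = n₂/n₁ = 2.5, Var(x̄₁−x̄₂) = σ²(1/n₁ + 1/(k·n₁)) = σ²·(k+1)/(k·n₁).
So n₁ = (1 + 1/k)·((z_{α} + z_β)/d)² = 1.400 × (2.487/0.50)².
n₁ = 1.400 × 24.74 = 34.6.
Round up: n₁ = 35, giving n₂ = ⌈2.5 × 35⌉ = ⌈87.5⌉ = 88.

n₁ = 35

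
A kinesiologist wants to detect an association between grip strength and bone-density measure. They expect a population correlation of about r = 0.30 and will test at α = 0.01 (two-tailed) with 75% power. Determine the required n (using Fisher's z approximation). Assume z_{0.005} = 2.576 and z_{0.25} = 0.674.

n = 114

Fisher's z: C = ½·ln((1+r)/(1−r)) = ½·ln(1.8571) = 0.3095.
n = ((z_{α/2} + z_β)/C)² + 3.
(2.576 + 0.674) / 0.3095 = 3.250 / 0.3095 = 10.501.
n = 10.501² + 3 = 110.27 + 3 = 113.3.
Round up.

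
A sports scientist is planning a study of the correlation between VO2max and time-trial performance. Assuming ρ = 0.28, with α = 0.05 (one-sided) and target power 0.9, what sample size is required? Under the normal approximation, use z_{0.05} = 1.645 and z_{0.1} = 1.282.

Fisher's z: C = ½·ln((1+r)/(1−r)) = ½·ln(1.7778) = 0.2877.
n = ((z_{α} + z_β)/C)² + 3.
(1.645 + 1.282) / 0.2877 = 2.927 / 0.2877 = 10.174.
n = 10.174² + 3 = 103.51 + 3 = 106.5.
Round up.

n = 107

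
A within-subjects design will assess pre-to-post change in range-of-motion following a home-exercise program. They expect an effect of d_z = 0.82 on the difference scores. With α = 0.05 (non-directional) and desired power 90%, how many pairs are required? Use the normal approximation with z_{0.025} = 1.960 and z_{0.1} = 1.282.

n = 16 pairs

For a paired (one-sample on differences) test: n = ((z_{α/2} + z_β) / d)².
z_{α/2} + z_β = 1.960 + 1.282 = 3.242.
n = (3.242 / 0.82)² = 3.954² = 15.63.
Round up.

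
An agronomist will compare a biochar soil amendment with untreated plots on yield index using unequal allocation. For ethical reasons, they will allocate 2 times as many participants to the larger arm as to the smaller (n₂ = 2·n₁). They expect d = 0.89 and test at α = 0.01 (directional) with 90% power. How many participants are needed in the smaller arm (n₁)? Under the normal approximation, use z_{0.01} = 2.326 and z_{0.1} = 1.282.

With allocation ratio k = n₂/n₁ = 2, Var(x̄₁−x̄₂) = σ²(1/n₁ + 1/(k·n₁)) = σ²·(k+1)/(k·n₁).
So n₁ = (1 + 1/k)·((z_{α} + z_β)/d)² = 1.500 × (3.608/0.89)².
n₁ = 1.500 × 16.43 = 24.7.
Round up: n₁ = 25, giving n₂ = 2 × 25 = 50.

n₁ = 25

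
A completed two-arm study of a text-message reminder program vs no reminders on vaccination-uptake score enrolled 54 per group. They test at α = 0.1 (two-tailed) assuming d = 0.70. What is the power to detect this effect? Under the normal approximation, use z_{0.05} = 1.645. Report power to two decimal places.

For two equal groups, power = Φ(d·√(n/2) − z_{α/2}).
d·√(n/2) = 0.70 × √(54/2) = 0.70 × 5.196 = 3.637.
z_β = 3.637 − 1.645 = 1.992.
Power = Φ(1.992) = 0.977.

power ≈ 0.98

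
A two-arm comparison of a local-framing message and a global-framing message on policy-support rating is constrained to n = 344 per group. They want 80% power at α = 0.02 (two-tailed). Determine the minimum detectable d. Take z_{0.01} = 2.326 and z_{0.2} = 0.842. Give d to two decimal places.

For two independent groups of n = 344 each: d_min = (z_{α/2} + z_β)·√(2/n).
z-sum = 2.326 + 0.842 = 3.168.
d_min = 3.168 × √(2/344) = 3.168 × 0.0762 = 0.242.

d_min ≈ 0.24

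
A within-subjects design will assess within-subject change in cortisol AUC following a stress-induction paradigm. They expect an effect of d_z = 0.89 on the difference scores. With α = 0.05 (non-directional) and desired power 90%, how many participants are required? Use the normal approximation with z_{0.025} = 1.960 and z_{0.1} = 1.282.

n = 14 pairs

For a paired (one-sample on differences) test: n = ((z_{α/2} + z_β) / d)².
z_{α/2} + z_β = 1.960 + 1.282 = 3.242.
n = (3.242 / 0.89)² = 3.643² = 13.27.
Round up.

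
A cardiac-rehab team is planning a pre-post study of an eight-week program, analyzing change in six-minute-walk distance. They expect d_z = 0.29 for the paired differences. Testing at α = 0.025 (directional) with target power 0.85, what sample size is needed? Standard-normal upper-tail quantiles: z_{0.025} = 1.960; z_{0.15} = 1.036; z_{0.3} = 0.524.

For a paired (one-sample on differences) test: n = ((z_{α} + z_β) / d)².
z_{α} + z_β = 1.960 + 1.036 = 2.996.
n = (2.996 / 0.29)² = 10.331² = 106.73.
Round up.

n = 107 pairs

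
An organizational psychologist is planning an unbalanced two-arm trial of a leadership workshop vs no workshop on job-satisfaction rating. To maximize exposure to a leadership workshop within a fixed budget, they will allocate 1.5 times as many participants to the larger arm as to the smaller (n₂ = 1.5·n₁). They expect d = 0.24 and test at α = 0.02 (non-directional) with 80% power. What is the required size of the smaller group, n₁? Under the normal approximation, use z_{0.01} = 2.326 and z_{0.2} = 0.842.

n₁ = 291

With allocation ratio k = n₂/n₁ = 1.5, Var(x̄₁−x̄₂) = σ²(1/n₁ + 1/(k·n₁)) = σ²·(k+1)/(k·n₁).
So n₁ = (1 + 1/k)·((z_{α/2} + z_β)/d)² = 1.667 × (3.168/0.24)².
n₁ = 1.667 × 174.24 = 290.4.
Round up: n₁ = 291, giving n₂ = ⌈1.5 × 291⌉ = ⌈436.5⌉ = 437.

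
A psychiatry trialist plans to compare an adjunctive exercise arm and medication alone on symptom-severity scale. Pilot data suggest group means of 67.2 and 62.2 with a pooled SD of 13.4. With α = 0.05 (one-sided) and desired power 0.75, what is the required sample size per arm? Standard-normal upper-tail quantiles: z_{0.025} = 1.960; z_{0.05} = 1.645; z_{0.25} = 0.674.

Cohen's d = |M₁ − M₂| / SD_pooled = |67.2 − 62.2| / 13.4 = 5.0 / 13.4 = 0.373.
For two independent groups with equal n: n = 2·((z_{α} + z_β) / d)².
z_{α} + z_β = 1.645 + 0.674 = 2.319.
n = 2 × (2.319 / 0.373)² = 2 × 6.217² = 2 × 38.65 = 77.3.
Round up to the next whole participant.

n = 78 per group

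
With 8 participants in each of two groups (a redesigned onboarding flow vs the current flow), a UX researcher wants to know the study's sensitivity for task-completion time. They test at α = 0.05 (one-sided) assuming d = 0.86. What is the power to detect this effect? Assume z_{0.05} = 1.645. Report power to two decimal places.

For two equal groups, power = Φ(d·√(n/2) − z_{α}).
d·√(n/2) = 0.86 × √(8/2) = 0.86 × 2.000 = 1.720.
z_β = 1.720 − 1.645 = 0.075.
Power = Φ(0.075) = 0.530.

power ≈ 0.53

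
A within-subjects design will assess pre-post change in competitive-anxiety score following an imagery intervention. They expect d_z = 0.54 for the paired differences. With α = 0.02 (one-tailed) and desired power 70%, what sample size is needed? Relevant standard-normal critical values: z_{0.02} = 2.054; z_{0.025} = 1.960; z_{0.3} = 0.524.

n = 23 pairs

For a paired (one-sample on differences) test: n = ((z_{α} + z_β) / d)².
z_{α} + z_β = 2.054 + 0.524 = 2.578.
n = (2.578 / 0.54)² = 4.774² = 22.79.
Round up.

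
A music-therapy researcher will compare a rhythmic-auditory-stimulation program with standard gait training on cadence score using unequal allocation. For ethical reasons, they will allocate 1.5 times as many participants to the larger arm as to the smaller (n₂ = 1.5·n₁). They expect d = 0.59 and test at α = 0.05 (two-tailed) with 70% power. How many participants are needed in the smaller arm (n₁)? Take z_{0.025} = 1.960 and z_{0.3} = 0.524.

With allocation ratio k = n₂/n₁ = 1.5, Var(x̄₁−x̄₂) = σ²(1/n₁ + 1/(k·n₁)) = σ²·(k+1)/(k·n₁).
So n₁ = (1 + 1/k)·((z_{α/2} + z_β)/d)² = 1.667 × (2.484/0.59)².
n₁ = 1.667 × 17.73 = 29.5.
Round up: n₁ = 30, giving n₂ = 1.5 × 30 = 45.

n₁ = 30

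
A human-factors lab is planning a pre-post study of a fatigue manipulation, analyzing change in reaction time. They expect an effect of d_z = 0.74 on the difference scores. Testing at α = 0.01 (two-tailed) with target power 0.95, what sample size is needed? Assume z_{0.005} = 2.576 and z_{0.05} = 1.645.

For a paired (one-sample on differences) test: n = ((z_{α/2} + z_β) / d)².
z_{α/2} + z_β = 2.576 + 1.645 = 4.221.
n = (4.221 / 0.74)² = 5.704² = 32.54.
Round up.

n = 33 pairs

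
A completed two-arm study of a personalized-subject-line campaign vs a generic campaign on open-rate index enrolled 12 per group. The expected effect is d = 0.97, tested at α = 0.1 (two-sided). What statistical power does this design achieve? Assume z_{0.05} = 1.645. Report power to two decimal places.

power ≈ 0.77

For two equal groups, power = Φ(d·√(n/2) − z_{α/2}).
d·√(n/2) = 0.97 × √(12/2) = 0.97 × 2.449 = 2.376.
z_β = 2.376 − 1.645 = 0.731.
Power = Φ(0.731) = 0.768.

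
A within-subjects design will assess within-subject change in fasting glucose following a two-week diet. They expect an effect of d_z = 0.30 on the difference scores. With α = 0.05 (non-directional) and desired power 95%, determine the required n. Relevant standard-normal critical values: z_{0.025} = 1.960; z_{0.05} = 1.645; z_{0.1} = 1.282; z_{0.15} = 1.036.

n = 145 pairs

For a paired (one-sample on differences) test: n = ((z_{α/2} + z_β) / d)².
z_{α/2} + z_β = 1.960 + 1.645 = 3.605.
n = (3.605 / 0.30)² = 12.017² = 144.40.
Round up.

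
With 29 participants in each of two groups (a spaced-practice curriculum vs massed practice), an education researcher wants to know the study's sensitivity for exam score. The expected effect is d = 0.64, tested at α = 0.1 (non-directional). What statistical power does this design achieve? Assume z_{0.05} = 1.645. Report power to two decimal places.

power ≈ 0.79

For two equal groups, power = Φ(d·√(n/2) − z_{α/2}).
d·√(n/2) = 0.64 × √(29/2) = 0.64 × 3.808 = 2.437.
z_β = 2.437 − 1.645 = 0.792.
Power = Φ(0.792) = 0.786.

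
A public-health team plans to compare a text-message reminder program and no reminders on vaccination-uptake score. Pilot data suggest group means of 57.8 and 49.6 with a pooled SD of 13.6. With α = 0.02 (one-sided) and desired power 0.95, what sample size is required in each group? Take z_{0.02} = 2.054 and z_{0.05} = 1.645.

Cohen's d = |M₁ − M₂| / SD_pooled = |57.8 − 49.6| / 13.6 = 8.2 / 13.6 = 0.603.
For two independent groups with equal n: n = 2·((z_{α} + z_β) / d)².
z_{α} + z_β = 2.054 + 1.645 = 3.699.
n = 2 × (3.699 / 0.603)² = 2 × 6.134² = 2 × 37.63 = 75.3.
Round up to the next whole participant.

n = 76 per group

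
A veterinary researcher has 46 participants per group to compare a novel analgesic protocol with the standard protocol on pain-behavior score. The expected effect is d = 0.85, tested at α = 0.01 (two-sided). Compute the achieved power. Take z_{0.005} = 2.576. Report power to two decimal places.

For two equal groups, power = Φ(d·√(n/2) − z_{α/2}).
d·√(n/2) = 0.85 × √(46/2) = 0.85 × 4.796 = 4.076.
z_β = 4.076 − 2.576 = 1.500.
Power = Φ(1.500) = 0.933.

power ≈ 0.93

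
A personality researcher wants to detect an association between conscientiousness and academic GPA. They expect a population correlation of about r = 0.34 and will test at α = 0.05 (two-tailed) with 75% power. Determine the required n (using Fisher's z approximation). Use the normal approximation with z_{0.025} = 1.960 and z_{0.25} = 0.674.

n = 59

Fisher's z: C = ½·ln((1+r)/(1−r)) = ½·ln(2.0303) = 0.3541.
n = ((z_{α/2} + z_β)/C)² + 3.
(1.960 + 0.674) / 0.3541 = 2.634 / 0.3541 = 7.439.
n = 7.439² + 3 = 55.33 + 3 = 58.3.
Round up.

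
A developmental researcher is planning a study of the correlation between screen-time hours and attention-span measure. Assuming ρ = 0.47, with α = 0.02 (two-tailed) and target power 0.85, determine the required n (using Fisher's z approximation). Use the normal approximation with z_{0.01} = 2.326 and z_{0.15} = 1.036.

n = 47

Fisher's z: C = ½·ln((1+r)/(1−r)) = ½·ln(2.7736) = 0.5101.
n = ((z_{α/2} + z_β)/C)² + 3.
(2.326 + 1.036) / 0.5101 = 3.362 / 0.5101 = 6.591.
n = 6.591² + 3 = 43.44 + 3 = 46.4.
Round up.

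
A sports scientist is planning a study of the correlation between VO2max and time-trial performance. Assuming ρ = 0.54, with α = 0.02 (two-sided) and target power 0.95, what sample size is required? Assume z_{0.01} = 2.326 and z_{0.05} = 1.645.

Fisher's z: C = ½·ln((1+r)/(1−r)) = ½·ln(3.3478) = 0.6042.
n = ((z_{α/2} + z_β)/C)² + 3.
(2.326 + 1.645) / 0.6042 = 3.971 / 0.6042 = 6.572.
n = 6.572² + 3 = 43.20 + 3 = 46.2.
Round up.

n = 47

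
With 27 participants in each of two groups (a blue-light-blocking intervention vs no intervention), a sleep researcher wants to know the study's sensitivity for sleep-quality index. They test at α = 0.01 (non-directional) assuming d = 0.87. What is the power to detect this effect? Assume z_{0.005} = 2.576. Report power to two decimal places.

For two equal groups, power = Φ(d·√(n/2) − z_{α/2}).
d·√(n/2) = 0.87 × √(27/2) = 0.87 × 3.674 = 3.197.
z_β = 3.197 − 2.576 = 0.621.
Power = Φ(0.621) = 0.733.

power ≈ 0.73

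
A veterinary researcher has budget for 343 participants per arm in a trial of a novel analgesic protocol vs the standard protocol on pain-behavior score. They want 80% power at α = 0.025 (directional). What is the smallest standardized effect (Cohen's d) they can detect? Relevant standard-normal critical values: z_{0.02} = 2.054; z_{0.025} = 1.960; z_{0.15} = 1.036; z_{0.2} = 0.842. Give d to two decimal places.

d_min ≈ 0.21

For two independent groups of n = 343 each: d_min = (z_{α} + z_β)·√(2/n).
z-sum = 1.960 + 0.842 = 2.802.
d_min = 2.802 × √(2/343) = 2.802 × 0.0764 = 0.214.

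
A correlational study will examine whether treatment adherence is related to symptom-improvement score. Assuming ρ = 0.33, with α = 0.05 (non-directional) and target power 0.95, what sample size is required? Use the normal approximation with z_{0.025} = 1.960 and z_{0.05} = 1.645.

Fisher's z: C = ½·ln((1+r)/(1−r)) = ½·ln(1.9851) = 0.3428.
n = ((z_{α/2} + z_β)/C)² + 3.
(1.960 + 1.645) / 0.3428 = 3.605 / 0.3428 = 10.516.
n = 10.516² + 3 = 110.59 + 3 = 113.6.
Round up.

n = 114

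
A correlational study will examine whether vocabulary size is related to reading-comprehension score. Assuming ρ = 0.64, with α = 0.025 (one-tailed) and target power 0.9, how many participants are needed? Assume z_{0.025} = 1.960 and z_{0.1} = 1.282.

Fisher's z: C = ½·ln((1+r)/(1−r)) = ½·ln(4.5556) = 0.7582.
n = ((z_{α} + z_β)/C)² + 3.
(1.960 + 1.282) / 0.7582 = 3.242 / 0.7582 = 4.276.
n = 4.276² + 3 = 18.28 + 3 = 21.3.
Round up.

n = 22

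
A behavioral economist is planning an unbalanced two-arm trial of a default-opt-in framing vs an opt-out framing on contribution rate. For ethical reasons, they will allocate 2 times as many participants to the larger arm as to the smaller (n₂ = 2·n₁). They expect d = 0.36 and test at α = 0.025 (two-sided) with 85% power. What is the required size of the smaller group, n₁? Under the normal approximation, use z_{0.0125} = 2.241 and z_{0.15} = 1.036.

With allocation ratio k = n₂/n₁ = 2, Var(x̄₁−x̄₂) = σ²(1/n₁ + 1/(k·n₁)) = σ²·(k+1)/(k·n₁).
So n₁ = (1 + 1/k)·((z_{α/2} + z_β)/d)² = 1.500 × (3.277/0.36)².
n₁ = 1.500 × 82.86 = 124.3.
Round up: n₁ = 125, giving n₂ = 2 × 125 = 250.

n₁ = 125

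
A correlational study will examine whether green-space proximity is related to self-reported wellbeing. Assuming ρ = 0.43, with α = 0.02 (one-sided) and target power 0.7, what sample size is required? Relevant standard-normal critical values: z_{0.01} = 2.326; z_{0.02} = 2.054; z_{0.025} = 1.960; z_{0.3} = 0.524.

Fisher's z: C = ½·ln((1+r)/(1−r)) = ½·ln(2.5088) = 0.4599.
n = ((z_{α} + z_β)/C)² + 3.
(2.054 + 0.524) / 0.4599 = 2.578 / 0.4599 = 5.606.
n = 5.606² + 3 = 31.42 + 3 = 34.4.
Round up.

n = 35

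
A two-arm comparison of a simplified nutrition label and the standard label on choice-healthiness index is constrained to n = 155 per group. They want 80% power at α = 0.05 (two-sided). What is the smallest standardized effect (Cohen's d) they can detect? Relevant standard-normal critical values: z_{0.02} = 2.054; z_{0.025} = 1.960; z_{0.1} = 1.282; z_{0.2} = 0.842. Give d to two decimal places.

d_min ≈ 0.32

For two independent groups of n = 155 each: d_min = (z_{α/2} + z_β)·√(2/n).
z-sum = 1.960 + 0.842 = 2.802.
d_min = 2.802 × √(2/155) = 2.802 × 0.1136 = 0.318.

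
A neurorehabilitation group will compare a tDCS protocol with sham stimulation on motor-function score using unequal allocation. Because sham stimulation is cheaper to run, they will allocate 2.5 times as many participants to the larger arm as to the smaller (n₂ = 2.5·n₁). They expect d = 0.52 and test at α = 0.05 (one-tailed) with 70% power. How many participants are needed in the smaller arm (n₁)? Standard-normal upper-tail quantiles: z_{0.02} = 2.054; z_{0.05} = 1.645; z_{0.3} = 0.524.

With allocation ratio k = n₂/n₁ = 2.5, Var(x̄₁−x̄₂) = σ²(1/n₁ + 1/(k·n₁)) = σ²·(k+1)/(k·n₁).
So n₁ = (1 + 1/k)·((z_{α} + z_β)/d)² = 1.400 × (2.169/0.52)².
n₁ = 1.400 × 17.40 = 24.4.
Round up: n₁ = 25, giving n₂ = ⌈2.5 × 25⌉ = ⌈62.5⌉ = 63.

n₁ = 25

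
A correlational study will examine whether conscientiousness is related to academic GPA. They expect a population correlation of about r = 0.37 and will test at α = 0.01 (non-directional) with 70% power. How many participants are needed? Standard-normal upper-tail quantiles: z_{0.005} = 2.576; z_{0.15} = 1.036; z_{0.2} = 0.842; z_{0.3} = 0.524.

Fisher's z: C = ½·ln((1+r)/(1−r)) = ½·ln(2.1746) = 0.3884.
n = ((z_{α/2} + z_β)/C)² + 3.
(2.576 + 0.524) / 0.3884 = 3.100 / 0.3884 = 7.981.
n = 7.981² + 3 = 63.70 + 3 = 66.7.
Round up.

n = 67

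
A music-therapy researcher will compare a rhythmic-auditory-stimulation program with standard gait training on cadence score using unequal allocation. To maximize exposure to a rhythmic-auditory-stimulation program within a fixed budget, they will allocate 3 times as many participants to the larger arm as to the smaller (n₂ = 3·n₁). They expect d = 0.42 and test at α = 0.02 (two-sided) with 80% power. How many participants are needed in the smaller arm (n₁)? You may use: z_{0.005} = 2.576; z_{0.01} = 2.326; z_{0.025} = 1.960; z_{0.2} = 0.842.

With allocation ratio k = n₂/n₁ = 3, Var(x̄₁−x̄₂) = σ²(1/n₁ + 1/(k·n₁)) = σ²·(k+1)/(k·n₁).
So n₁ = (1 + 1/k)·((z_{α/2} + z_β)/d)² = 1.333 × (3.168/0.42)².
n₁ = 1.333 × 56.89 = 75.9.
Round up: n₁ = 76, giving n₂ = 3 × 76 = 228.

n₁ = 76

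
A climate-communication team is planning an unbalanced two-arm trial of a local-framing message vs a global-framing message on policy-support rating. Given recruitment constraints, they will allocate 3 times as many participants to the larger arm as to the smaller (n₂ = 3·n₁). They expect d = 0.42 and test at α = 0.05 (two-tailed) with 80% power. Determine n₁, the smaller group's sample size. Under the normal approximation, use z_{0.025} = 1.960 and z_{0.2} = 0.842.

n₁ = 60

With allocation ratio k = n₂/n₁ = 3, Var(x̄₁−x̄₂) = σ²(1/n₁ + 1/(k·n₁)) = σ²·(k+1)/(k·n₁).
So n₁ = (1 + 1/k)·((z_{α/2} + z_β)/d)² = 1.333 × (2.802/0.42)².
n₁ = 1.333 × 44.51 = 59.3.
Round up: n₁ = 60, giving n₂ = 3 × 60 = 180.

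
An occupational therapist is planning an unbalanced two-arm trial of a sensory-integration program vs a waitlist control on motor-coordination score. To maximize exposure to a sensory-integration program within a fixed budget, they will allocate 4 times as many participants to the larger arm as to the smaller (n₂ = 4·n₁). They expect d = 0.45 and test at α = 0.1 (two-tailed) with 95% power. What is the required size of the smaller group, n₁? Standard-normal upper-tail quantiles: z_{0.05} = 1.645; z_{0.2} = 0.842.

n₁ = 67

With allocation ratio k = n₂/n₁ = 4, Var(x̄₁−x̄₂) = σ²(1/n₁ + 1/(k·n₁)) = σ²·(k+1)/(k·n₁).
So n₁ = (1 + 1/k)·((z_{α/2} + z_β)/d)² = 1.250 × (3.290/0.45)².
n₁ = 1.250 × 53.45 = 66.8.
Round up: n₁ = 67, giving n₂ = 4 × 67 = 268.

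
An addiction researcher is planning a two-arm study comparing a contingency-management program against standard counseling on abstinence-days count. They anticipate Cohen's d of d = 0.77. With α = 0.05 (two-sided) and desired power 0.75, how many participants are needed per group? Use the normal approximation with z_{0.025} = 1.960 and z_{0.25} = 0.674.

For two independent groups with equal n: n = 2·((z_{α/2} + z_β) / d)².
z_{α/2} + z_β = 1.960 + 0.674 = 2.634.
n = 2 × (2.634 / 0.77)² = 2 × 3.421² = 2 × 11.70 = 23.4.
Round up to the next whole participant.

n = 24 per group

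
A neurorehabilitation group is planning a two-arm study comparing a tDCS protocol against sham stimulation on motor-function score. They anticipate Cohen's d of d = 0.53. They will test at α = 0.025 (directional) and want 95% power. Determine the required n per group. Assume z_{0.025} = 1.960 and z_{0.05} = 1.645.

For two independent groups with equal n: n = 2·((z_{α} + z_β) / d)².
z_{α} + z_β = 1.960 + 1.645 = 3.605.
n = 2 × (3.605 / 0.53)² = 2 × 6.802² = 2 × 46.27 = 92.5.
Round up to the next whole participant.

n = 93 per group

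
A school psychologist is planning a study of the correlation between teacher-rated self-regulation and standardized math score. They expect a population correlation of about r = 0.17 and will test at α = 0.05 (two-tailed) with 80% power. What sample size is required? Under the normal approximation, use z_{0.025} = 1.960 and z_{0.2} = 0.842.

Fisher's z: C = ½·ln((1+r)/(1−r)) = ½·ln(1.4096) = 0.1717.
n = ((z_{α/2} + z_β)/C)² + 3.
(1.960 + 0.842) / 0.1717 = 2.802 / 0.1717 = 16.319.
n = 16.319² + 3 = 266.32 + 3 = 269.3.
Round up.

n = 270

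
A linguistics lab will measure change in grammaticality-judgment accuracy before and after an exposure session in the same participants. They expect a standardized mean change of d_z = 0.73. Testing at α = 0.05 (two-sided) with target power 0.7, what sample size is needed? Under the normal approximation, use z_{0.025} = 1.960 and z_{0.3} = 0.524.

For a paired (one-sample on differences) test: n = ((z_{α/2} + z_β) / d)².
z_{α/2} + z_β = 1.960 + 0.524 = 2.484.
n = (2.484 / 0.73)² = 3.403² = 11.58.
Round up.

n = 12 pairs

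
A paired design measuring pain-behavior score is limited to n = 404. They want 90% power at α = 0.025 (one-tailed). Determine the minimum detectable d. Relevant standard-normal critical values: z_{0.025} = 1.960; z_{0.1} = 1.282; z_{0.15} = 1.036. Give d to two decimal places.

d_min ≈ 0.16

For a single sample (or paired design) of n = 404: d_min = (z_{α} + z_β)/√n.
z-sum = 1.960 + 1.282 = 3.242.
d_min = 3.242 / √404 = 3.242 / 20.100 = 0.161.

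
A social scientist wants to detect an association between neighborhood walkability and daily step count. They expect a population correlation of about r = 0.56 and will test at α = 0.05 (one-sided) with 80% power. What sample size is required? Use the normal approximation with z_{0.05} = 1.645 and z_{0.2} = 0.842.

n = 19

Fisher's z: C = ½·ln((1+r)/(1−r)) = ½·ln(3.5455) = 0.6328.
n = ((z_{α} + z_β)/C)² + 3.
(1.645 + 0.842) / 0.6328 = 2.487 / 0.6328 = 3.930.
n = 3.930² + 3 = 15.45 + 3 = 18.4.
Round up.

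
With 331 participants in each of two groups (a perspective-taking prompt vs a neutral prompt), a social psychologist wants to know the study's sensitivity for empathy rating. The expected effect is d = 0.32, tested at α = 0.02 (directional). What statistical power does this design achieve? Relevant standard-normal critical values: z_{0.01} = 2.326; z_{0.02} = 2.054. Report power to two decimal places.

power ≈ 0.98

For two equal groups, power = Φ(d·√(n/2) − z_{α}).
d·√(n/2) = 0.32 × √(331/2) = 0.32 × 12.865 = 4.117.
z_β = 4.117 − 2.054 = 2.063.
Power = Φ(2.063) = 0.980.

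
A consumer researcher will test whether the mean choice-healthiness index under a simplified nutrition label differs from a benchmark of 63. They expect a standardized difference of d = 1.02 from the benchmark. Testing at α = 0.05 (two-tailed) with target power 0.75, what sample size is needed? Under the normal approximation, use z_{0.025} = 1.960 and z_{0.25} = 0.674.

For a one-sample test: n = ((z_{α/2} + z_β) / d)².
z_{α/2} + z_β = 1.960 + 0.674 = 2.634.
n = (2.634 / 1.02)² = 2.582² = 6.67.
Round up.

n = 7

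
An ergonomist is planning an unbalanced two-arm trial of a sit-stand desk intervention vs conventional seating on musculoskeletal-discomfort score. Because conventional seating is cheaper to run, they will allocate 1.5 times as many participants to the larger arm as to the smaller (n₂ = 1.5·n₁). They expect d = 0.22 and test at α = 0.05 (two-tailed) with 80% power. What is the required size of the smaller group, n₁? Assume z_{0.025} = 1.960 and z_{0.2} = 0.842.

With allocation ratio k = n₂/n₁ = 1.5, Var(x̄₁−x̄₂) = σ²(1/n₁ + 1/(k·n₁)) = σ²·(k+1)/(k·n₁).
So n₁ = (1 + 1/k)·((z_{α/2} + z_β)/d)² = 1.667 × (2.802/0.22)².
n₁ = 1.667 × 162.21 = 270.4.
Round up: n₁ = 271, giving n₂ = ⌈1.5 × 271⌉ = ⌈406.5⌉ = 407.

n₁ = 271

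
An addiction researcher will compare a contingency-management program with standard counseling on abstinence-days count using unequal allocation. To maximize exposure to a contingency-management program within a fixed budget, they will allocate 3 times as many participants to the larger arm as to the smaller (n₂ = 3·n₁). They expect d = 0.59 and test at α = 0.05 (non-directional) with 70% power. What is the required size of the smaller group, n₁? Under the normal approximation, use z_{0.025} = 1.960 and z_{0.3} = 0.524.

With allocation ratio k = n₂/n₁ = 3, Var(x̄₁−x̄₂) = σ²(1/n₁ + 1/(k·n₁)) = σ²·(k+1)/(k·n₁).
So n₁ = (1 + 1/k)·((z_{α/2} + z_β)/d)² = 1.333 × (2.484/0.59)².
n₁ = 1.333 × 17.73 = 23.6.
Round up: n₁ = 24, giving n₂ = 3 × 24 = 72.

n₁ = 24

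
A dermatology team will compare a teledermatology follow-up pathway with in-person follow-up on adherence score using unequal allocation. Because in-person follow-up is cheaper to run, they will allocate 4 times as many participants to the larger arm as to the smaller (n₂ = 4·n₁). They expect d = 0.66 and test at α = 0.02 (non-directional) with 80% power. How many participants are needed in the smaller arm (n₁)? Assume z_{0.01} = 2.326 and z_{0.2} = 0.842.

With allocation ratio k = n₂/n₁ = 4, Var(x̄₁−x̄₂) = σ²(1/n₁ + 1/(k·n₁)) = σ²·(k+1)/(k·n₁).
So n₁ = (1 + 1/k)·((z_{α/2} + z_β)/d)² = 1.250 × (3.168/0.66)².
n₁ = 1.250 × 23.04 = 28.8.
Round up: n₁ = 29, giving n₂ = 4 × 29 = 116.

n₁ = 29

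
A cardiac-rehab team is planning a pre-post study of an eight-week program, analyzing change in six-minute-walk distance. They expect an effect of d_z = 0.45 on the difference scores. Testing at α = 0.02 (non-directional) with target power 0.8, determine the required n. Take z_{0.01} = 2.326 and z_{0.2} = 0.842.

For a paired (one-sample on differences) test: n = ((z_{α/2} + z_β) / d)².
z_{α/2} + z_β = 2.326 + 0.842 = 3.168.
n = (3.168 / 0.45)² = 7.040² = 49.56.
Round up.

n = 50 pairs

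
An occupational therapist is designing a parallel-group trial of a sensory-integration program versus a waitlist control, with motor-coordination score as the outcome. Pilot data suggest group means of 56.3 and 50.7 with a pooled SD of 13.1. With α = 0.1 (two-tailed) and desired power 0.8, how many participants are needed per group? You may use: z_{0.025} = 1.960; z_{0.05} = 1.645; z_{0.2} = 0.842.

Cohen's d = |M₁ − M₂| / SD_pooled = |56.3 − 50.7| / 13.1 = 5.6 / 13.1 = 0.427.
For two independent groups with equal n: n = 2·((z_{α/2} + z_β) / d)².
z_{α/2} + z_β = 1.645 + 0.842 = 2.487.
n = 2 × (2.487 / 0.427)² = 2 × 5.824² = 2 × 33.92 = 67.8.
Round up to the next whole participant.

n = 68 per group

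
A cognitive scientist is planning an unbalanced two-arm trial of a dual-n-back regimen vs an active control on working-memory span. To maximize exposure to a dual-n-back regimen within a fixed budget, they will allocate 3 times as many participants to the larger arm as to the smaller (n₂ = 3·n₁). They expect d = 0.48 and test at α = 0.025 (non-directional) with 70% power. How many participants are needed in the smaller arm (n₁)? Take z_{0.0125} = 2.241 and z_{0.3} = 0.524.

n₁ = 45

With allocation ratio k = n₂/n₁ = 3, Var(x̄₁−x̄₂) = σ²(1/n₁ + 1/(k·n₁)) = σ²·(k+1)/(k·n₁).
So n₁ = (1 + 1/k)·((z_{α/2} + z_β)/d)² = 1.333 × (2.765/0.48)².
n₁ = 1.333 × 33.18 = 44.2.
Round up: n₁ = 45, giving n₂ = 3 × 45 = 135.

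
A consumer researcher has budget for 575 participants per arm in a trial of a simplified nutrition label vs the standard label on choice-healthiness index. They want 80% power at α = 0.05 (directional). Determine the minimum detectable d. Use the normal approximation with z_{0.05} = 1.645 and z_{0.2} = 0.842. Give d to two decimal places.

For two independent groups of n = 575 each: d_min = (z_{α} + z_β)·√(2/n).
z-sum = 1.645 + 0.842 = 2.487.
d_min = 2.487 × √(2/575) = 2.487 × 0.0590 = 0.147.

d_min ≈ 0.15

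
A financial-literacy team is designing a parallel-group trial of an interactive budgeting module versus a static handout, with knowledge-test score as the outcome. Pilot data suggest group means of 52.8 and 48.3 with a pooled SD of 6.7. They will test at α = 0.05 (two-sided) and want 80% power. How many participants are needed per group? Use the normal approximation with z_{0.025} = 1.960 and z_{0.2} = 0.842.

n = 35 per group

Cohen's d = |M₁ − M₂| / SD_pooled = |52.8 − 48.3| / 6.7 = 4.5 / 6.7 = 0.672.
For two independent groups with equal n: n = 2·((z_{α/2} + z_β) / d)².
z_{α/2} + z_β = 1.960 + 0.842 = 2.802.
n = 2 × (2.802 / 0.672)² = 2 × 4.170² = 2 × 17.39 = 34.8.
Round up to the next whole participant.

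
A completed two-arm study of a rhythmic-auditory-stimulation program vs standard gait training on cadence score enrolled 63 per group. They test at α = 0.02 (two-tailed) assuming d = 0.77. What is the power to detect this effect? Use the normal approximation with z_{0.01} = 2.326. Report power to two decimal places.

For two equal groups, power = Φ(d·√(n/2) − z_{α/2}).
d·√(n/2) = 0.77 × √(63/2) = 0.77 × 5.612 = 4.322.
z_β = 4.322 − 2.326 = 1.996.
Power = Φ(1.996) = 0.977.

power ≈ 0.98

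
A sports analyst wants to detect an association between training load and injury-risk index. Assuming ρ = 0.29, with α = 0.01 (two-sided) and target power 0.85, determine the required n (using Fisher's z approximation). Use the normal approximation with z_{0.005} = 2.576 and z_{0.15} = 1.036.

Fisher's z: C = ½·ln((1+r)/(1−r)) = ½·ln(1.8169) = 0.2986.
n = ((z_{α/2} + z_β)/C)² + 3.
(2.576 + 1.036) / 0.2986 = 3.612 / 0.2986 = 12.096.
n = 12.096² + 3 = 146.32 + 3 = 149.3.
Round up.

n = 150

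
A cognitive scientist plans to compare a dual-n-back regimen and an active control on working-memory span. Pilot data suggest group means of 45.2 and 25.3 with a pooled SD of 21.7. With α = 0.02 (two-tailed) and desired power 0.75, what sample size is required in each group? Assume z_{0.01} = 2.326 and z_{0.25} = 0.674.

n = 22 per group

Cohen's d = |M₁ − M₂| / SD_pooled = |45.2 − 25.3| / 21.7 = 19.9 / 21.7 = 0.917.
For two independent groups with equal n: n = 2·((z_{α/2} + z_β) / d)².
z_{α/2} + z_β = 2.326 + 0.674 = 3.000.
n = 2 × (3.000 / 0.917)² = 2 × 3.272² = 2 × 10.70 = 21.4.
Round up to the next whole participant.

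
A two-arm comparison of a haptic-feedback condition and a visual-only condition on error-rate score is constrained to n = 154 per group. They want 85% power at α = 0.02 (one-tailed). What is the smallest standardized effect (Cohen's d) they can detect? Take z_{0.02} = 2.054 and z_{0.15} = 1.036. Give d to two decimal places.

For two independent groups of n = 154 each: d_min = (z_{α} + z_β)·√(2/n).
z-sum = 2.054 + 1.036 = 3.090.
d_min = 3.090 × √(2/154) = 3.090 × 0.1140 = 0.352.

d_min ≈ 0.35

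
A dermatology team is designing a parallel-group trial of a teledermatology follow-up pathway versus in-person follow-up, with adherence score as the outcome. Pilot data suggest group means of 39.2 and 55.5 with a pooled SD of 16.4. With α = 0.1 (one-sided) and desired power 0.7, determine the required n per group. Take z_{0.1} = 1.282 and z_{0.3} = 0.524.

Cohen's d = |M₁ − M₂| / SD_pooled = |39.2 − 55.5| / 16.4 = 16.3 / 16.4 = 0.994.
For two independent groups with equal n: n = 2·((z_{α} + z_β) / d)².
z_{α} + z_β = 1.282 + 0.524 = 1.806.
n = 2 × (1.806 / 0.994)² = 2 × 1.817² = 2 × 3.30 = 6.6.
Round up to the next whole participant.

n = 7 per group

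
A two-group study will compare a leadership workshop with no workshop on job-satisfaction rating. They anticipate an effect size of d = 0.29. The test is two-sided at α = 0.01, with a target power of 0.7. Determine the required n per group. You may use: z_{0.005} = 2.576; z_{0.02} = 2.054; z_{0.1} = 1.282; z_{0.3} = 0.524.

For two independent groups with equal n: n = 2·((z_{α/2} + z_β) / d)².
z_{α/2} + z_β = 2.576 + 0.524 = 3.100.
n = 2 × (3.100 / 0.29)² = 2 × 10.690² = 2 × 114.27 = 228.5.
Round up to the next whole participant.

n = 229 per group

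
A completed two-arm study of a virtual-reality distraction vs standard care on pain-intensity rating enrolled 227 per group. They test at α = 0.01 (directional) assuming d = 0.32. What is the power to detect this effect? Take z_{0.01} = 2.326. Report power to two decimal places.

power ≈ 0.86

For two equal groups, power = Φ(d·√(n/2) − z_{α}).
d·√(n/2) = 0.32 × √(227/2) = 0.32 × 10.654 = 3.409.
z_β = 3.409 − 2.326 = 1.083.
Power = Φ(1.083) = 0.861.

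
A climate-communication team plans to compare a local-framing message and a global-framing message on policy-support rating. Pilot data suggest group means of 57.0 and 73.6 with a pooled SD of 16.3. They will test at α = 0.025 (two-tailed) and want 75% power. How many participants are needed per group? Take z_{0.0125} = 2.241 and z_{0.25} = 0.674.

Cohen's d = |M₁ − M₂| / SD_pooled = |57.0 − 73.6| / 16.3 = 16.6 / 16.3 = 1.018.
For two independent groups with equal n: n = 2·((z_{α/2} + z_β) / d)².
z_{α/2} + z_β = 2.241 + 0.674 = 2.915.
n = 2 × (2.915 / 1.018)² = 2 × 2.863² = 2 × 8.20 = 16.4.
Round up to the next whole participant.

n = 17 per group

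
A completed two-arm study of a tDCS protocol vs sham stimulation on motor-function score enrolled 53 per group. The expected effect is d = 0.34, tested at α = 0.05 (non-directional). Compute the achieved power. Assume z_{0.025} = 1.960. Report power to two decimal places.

power ≈ 0.42

For two equal groups, power = Φ(d·√(n/2) − z_{α/2}).
d·√(n/2) = 0.34 × √(53/2) = 0.34 × 5.148 = 1.750.
z_β = 1.750 − 1.960 = -0.210.
Power = Φ(-0.210) = 0.417.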